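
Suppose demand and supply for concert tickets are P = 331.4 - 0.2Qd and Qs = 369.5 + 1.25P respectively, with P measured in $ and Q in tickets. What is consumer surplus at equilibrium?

Rewriting in direct form: Qd = 1657 - 5P.
At equilibrium Qd = Qs, so 1657 - 5P = 369.5 + 1.25P; collecting terms, 1287.5 = 6.25P and P* = 206.
Then Q* = 1657 - 5(206) = 627.
Demand choke price (Qd = 0): P = 1657/5 = 331.4. Consumer surplus = ½ × (331.4 - 206) × 627 = 39312.9.

Consumer surplus = 39312.9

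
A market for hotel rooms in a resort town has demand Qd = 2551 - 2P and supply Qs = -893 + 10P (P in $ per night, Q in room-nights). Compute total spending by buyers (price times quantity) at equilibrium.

Total spending by buyers = 567399

Set Qd = Qs: 2551 - 2P = -893 + 10P, so 3444 = 12P and P* = 287.
From the demand curve, Q* = 2551 - 2(287) = 1977.
Total spending by buyers = P* × Q* = 287 × 1977 = 567399.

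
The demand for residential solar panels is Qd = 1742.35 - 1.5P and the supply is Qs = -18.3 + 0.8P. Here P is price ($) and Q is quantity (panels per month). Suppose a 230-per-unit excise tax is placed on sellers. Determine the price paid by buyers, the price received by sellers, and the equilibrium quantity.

The tax drives a wedge P_b - P_s = 230. Substituting P_s = P_b - 230 into supply: Qs = -202.3 + 0.8P_b.
Market clearing requires 1742.35 - 1.5P_b = -202.3 + 0.8P_b; hence 1944.65 = 2.3P_b and P_b = 845.5.
So P_s = 615.5 and the quantity traded is Q = 1742.35 - 1.5(845.5) = 474.1.

P_b = 845.5, P_s = 615.5, Q = 474.1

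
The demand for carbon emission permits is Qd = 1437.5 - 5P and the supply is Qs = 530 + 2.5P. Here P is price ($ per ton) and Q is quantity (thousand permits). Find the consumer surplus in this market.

Consumer surplus = 69305.625

Set Qd = Qs: 1437.5 - 5P = 530 + 2.5P, so 907.5 = 7.5P and P* = 121.
Plugging P* into demand: Q* = 1437.5 - 5(121) = 832.5.
Demand choke price (Qd = 0): P = 1437.5/5 = 287.5. Consumer surplus = ½ × (287.5 - 121) × 832.5 = 69305.625.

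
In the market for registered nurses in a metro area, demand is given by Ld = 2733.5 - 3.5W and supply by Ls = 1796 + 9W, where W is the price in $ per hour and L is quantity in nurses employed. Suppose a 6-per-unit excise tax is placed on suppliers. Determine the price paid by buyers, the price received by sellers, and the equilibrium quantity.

With a tax of 6 on suppliers, they supply based on the net price W_s = W_b - 6, so Ls = 1742 + 9W_b.
Set Ld = Ls: 2733.5 - 3.5W_b = 1742 + 9W_b, so 991.5 = 12.5W_b and W_b = 79.32.
Then W_s = 79.32 - 6 = 73.32 and L = 2733.5 - 3.5(79.32) = 2455.88.

W_b = 79.32, W_s = 73.32, L = 2455.88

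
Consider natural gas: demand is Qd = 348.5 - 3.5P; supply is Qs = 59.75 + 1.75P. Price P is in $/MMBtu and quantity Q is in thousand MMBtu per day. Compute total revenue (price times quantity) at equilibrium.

The market clears where 348.5 - 3.5P = 59.75 + 1.75P. Rearranging, 5.25P = 288.75, hence P* = 55.
Then Q* = 348.5 - 3.5(55) = 156.
Total revenue = P* × Q* = 55 × 156 = 8580.

Total revenue = 8580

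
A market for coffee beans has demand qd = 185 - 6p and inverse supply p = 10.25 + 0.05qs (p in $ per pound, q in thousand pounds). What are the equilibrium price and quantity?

p* = 15, q* = 95

In direct form, qs = -205 + 20p.
Equating demand and supply, 185 - 6p = -205 + 20p gives 26p = 390, so p* = 15.
Substitute back: q* = 185 - 6(15) = 95.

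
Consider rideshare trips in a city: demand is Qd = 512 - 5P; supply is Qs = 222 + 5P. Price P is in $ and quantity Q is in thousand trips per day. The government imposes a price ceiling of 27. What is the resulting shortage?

Evaluating both curves at the ceiling price 27 gives Qd = 377, Qs = 357.
Shortage = Qd - Qs = 377 - 357 = 20.

Shortage = 20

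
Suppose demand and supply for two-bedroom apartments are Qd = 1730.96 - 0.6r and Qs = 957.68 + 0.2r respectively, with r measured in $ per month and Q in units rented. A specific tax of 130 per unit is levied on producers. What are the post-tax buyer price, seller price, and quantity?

r_b = 999.1, r_s = 869.1, Q = 1131.5

With a tax of 130 on producers, they supply based on the net price r_s = r_b - 130, so Qs = 931.68 + 0.2r_b.
Market clearing requires 1730.96 - 0.6r_b = 931.68 + 0.2r_b; hence 799.28 = 0.8r_b and r_b = 999.1.
So r_s = 869.1 and the quantity traded is Q = 1730.96 - 0.6(999.1) = 1131.5.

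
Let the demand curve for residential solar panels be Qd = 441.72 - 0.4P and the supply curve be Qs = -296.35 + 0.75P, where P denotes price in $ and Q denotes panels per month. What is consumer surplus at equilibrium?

Equating demand and supply, 441.72 - 0.4P = -296.35 + 0.75P gives 1.15P = 738.07, so P* = 641.8.
Then Q* = 441.72 - 0.4(641.8) = 185.
Demand choke price (Qd = 0): P = 441.72/0.4 = 1104.3. Consumer surplus = ½ × (1104.3 - 641.8) × 185 = 42781.25.

Consumer surplus = 42781.25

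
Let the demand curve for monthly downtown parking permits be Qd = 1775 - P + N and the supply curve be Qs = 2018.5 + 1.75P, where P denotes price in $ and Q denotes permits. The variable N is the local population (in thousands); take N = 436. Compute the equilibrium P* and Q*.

P* = 70, Q* = 2141

With N = 436, demand is Qd = 2211 - P.
At equilibrium Qd = Qs, so 2211 - P = 2018.5 + 1.75P; collecting terms, 192.5 = 2.75P and P* = 70.
From the demand curve, Q* = 2211 - 70 = 2141.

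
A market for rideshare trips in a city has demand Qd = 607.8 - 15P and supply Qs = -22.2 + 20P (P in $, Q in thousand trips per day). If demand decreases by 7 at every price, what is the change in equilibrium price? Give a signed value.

ΔP = -0.2

The market clears where 607.8 - 15P = -22.2 + 20P. Rearranging, 35P = 630, hence P* = 18.
Substitute back: Q* = 607.8 - 15(18) = 337.8.
After the shift, demand is Qd = 600.8 - 15P.
New equilibrium: 623 = 35P, so P = 17.8 and Q = 333.8.
ΔP = 17.8 - 18 = -0.2.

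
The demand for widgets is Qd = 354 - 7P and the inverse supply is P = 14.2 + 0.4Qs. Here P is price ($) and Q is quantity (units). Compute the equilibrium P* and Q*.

Rewriting in direct form: Qs = -35.5 + 2.5P.
The market clears where 354 - 7P = -35.5 + 2.5P. Rearranging, 9.5P = 389.5, hence P* = 41.
Substitute back: Q* = 354 - 7(41) = 67.

P* = 41, Q* = 67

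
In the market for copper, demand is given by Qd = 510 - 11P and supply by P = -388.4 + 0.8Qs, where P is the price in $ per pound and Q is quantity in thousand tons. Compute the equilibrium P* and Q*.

P* = 2, Q* = 488

In direct form, Qs = 485.5 + 1.25P.
At equilibrium Qd = Qs, so 510 - 11P = 485.5 + 1.25P; collecting terms, 24.5 = 12.25P and P* = 2.
From the demand curve, Q* = 510 - 11(2) = 488.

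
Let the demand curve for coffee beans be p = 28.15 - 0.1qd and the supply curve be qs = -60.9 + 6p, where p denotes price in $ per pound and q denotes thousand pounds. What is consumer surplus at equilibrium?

Consumer surplus = 227.8125

Inverting to quantity form: qd = 281.5 - 10p.
At equilibrium qd = qs, so 281.5 - 10p = -60.9 + 6p; collecting terms, 342.4 = 16p and p* = 21.4.
Then q* = 281.5 - 10(21.4) = 67.5.
Demand choke price (qd = 0): p = 281.5/10 = 28.15. Consumer surplus = ½ × (28.15 - 21.4) × 67.5 = 227.8125.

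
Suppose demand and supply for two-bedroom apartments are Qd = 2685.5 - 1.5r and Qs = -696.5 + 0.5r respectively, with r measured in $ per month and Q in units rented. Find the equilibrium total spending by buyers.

Total spending by buyers = 251959

The market clears where 2685.5 - 1.5r = -696.5 + 0.5r. Rearranging, 2r = 3382, hence r* = 1691.
Substitute back: Q* = 2685.5 - 1.5(1691) = 149.
Total spending by buyers = r* × Q* = 1691 × 149 = 251959.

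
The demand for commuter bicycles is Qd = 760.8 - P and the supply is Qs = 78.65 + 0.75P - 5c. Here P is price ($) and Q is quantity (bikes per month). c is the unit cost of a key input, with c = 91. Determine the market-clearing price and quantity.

With c = 91, supply is Qs = -376.35 + 0.75P.
At equilibrium Qd = Qs, so 760.8 - P = -376.35 + 0.75P; collecting terms, 1137.15 = 1.75P and P* = 649.8.
From the demand curve, Q* = 760.8 - 649.8 = 111.

P* = 649.8, Q* = 111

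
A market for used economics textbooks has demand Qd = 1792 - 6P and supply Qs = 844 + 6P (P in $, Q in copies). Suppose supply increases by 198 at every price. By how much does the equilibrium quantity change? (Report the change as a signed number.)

Set Qd = Qs: 1792 - 6P = 844 + 6P, so 948 = 12P and P* = 79.
From the demand curve, Q* = 1792 - 6(79) = 1318.
After the shift, supply is Qs = 1042 + 6P.
The new intersection has 750 = 12P, i.e. P = 62.5, Q = 1417.
ΔQ = 1417 - 1318 = 99.

ΔQ = 99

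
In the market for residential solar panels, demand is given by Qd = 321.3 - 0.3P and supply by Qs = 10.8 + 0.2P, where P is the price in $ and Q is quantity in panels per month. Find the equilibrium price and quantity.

Set Qd = Qs: 321.3 - 0.3P = 10.8 + 0.2P, so 310.5 = 0.5P and P* = 621.
Then Q* = 321.3 - 0.3(621) = 135.

P* = 621, Q* = 135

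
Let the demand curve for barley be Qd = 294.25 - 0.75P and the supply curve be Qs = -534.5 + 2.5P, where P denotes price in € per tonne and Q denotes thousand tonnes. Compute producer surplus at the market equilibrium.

Producer surplus = 2121.8

The market clears where 294.25 - 0.75P = -534.5 + 2.5P. Rearranging, 3.25P = 828.75, hence P* = 255.
Plugging P* into demand: Q* = 294.25 - 0.75(255) = 103.
Supply choke price (Qs = 0): P = 213.8. Producer surplus = ½ × (255 - 213.8) × 103 = 2121.8.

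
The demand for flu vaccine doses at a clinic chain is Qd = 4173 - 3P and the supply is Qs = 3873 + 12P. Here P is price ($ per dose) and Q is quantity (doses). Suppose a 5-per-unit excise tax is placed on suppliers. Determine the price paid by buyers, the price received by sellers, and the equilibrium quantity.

P_b = 24, P_s = 19, Q = 4101

The tax drives a wedge P_b - P_s = 5. Substituting P_s = P_b - 5 into supply: Qs = 3813 + 12P_b.
Set Qd = Qs: 4173 - 3P_b = 3813 + 12P_b, so 360 = 15P_b and P_b = 24.
So P_s = 19 and the quantity traded is Q = 4173 - 3(24) = 4101.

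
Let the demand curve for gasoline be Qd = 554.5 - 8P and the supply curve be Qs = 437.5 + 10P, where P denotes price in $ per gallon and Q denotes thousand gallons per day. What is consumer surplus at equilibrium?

Consumer surplus = 15781.640625

At equilibrium Qd = Qs, so 554.5 - 8P = 437.5 + 10P; collecting terms, 117 = 18P and P* = 6.5.
Plugging P* into demand: Q* = 554.5 - 8(6.5) = 502.5.
Demand choke price (Qd = 0): P = 554.5/8 = 69.3125. Consumer surplus = ½ × (69.3125 - 6.5) × 502.5 = 15781.640625.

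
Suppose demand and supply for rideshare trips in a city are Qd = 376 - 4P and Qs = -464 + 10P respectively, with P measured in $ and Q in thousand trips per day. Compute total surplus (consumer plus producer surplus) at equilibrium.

The market clears where 376 - 4P = -464 + 10P. Rearranging, 14P = 840, hence P* = 60.
Substitute back: Q* = 376 - 4(60) = 136.
Demand choke price = 94; supply choke price = 46.4. CS = ½(94 - 60)(136) = 2312; PS = ½(60 - 46.4)(136) = 924.8. Total surplus = 3236.8.

Total surplus = 3236.8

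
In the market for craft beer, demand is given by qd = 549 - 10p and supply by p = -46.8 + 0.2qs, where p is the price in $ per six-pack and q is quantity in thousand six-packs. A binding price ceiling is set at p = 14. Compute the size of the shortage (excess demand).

Rewriting in direct form: qs = 234 + 5p.
With p fixed at 14, quantity demanded is 409 and quantity supplied is 304.
Shortage = qd - qs = 409 - 304 = 105.

Shortage = 105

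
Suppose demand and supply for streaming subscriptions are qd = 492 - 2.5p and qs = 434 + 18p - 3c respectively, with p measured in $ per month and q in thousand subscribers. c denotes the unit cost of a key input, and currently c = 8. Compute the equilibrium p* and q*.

p* = 4, q* = 482

With c = 8, supply is qs = 410 + 18p.
At equilibrium qd = qs, so 492 - 2.5p = 410 + 18p; collecting terms, 82 = 20.5p and p* = 4.
Then q* = 492 - 2.5(4) = 482.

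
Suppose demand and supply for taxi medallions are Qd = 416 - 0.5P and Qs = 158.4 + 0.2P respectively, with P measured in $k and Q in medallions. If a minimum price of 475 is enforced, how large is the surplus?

Surplus = 74.9

Evaluating both curves at the floor price 475 gives Qd = 178.5, Qs = 253.4.
Surplus = Qs - Qd = 253.4 - 178.5 = 74.9.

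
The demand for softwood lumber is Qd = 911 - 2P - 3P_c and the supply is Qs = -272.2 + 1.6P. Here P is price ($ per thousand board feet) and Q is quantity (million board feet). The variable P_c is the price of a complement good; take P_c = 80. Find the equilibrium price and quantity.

With P_c = 80, demand is Qd = 671 - 2P.
Set Qd = Qs: 671 - 2P = -272.2 + 1.6P, so 943.2 = 3.6P and P* = 262.
Substitute back: Q* = 671 - 2(262) = 147.

P* = 262, Q* = 147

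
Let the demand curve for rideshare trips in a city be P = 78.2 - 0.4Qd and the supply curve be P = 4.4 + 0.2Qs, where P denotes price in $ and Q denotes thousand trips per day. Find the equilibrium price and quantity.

P* = 29, Q* = 123

Inverting to quantity form: Qd = 195.5 - 2.5P and Qs = -22 + 5P.
At equilibrium Qd = Qs, so 195.5 - 2.5P = -22 + 5P; collecting terms, 217.5 = 7.5P and P* = 29.
Substitute back: Q* = 195.5 - 2.5(29) = 123.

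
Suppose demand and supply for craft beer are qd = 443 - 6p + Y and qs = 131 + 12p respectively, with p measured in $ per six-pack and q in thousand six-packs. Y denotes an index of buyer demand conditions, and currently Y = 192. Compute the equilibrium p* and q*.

With Y = 192, demand is qd = 635 - 6p.
Equating demand and supply, 635 - 6p = 131 + 12p gives 18p = 504, so p* = 28.
From the demand curve, q* = 635 - 6(28) = 467.

p* = 28, q* = 467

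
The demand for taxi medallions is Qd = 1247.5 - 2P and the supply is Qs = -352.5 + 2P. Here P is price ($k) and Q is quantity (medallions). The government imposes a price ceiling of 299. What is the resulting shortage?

Evaluating both curves at the ceiling price 299 gives Qd = 649.5, Qs = 245.5.
Shortage = Qd - Qs = 649.5 - 245.5 = 404.

Shortage = 404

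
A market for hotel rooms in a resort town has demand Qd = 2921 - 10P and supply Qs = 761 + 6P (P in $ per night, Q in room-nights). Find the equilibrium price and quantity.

The market clears where 2921 - 10P = 761 + 6P. Rearranging, 16P = 2160, hence P* = 135.
Plugging P* into demand: Q* = 2921 - 10(135) = 1571.

P* = 135, Q* = 1571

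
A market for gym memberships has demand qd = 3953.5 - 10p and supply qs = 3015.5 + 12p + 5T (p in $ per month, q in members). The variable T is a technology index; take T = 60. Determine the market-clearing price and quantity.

p* = 29, q* = 3663.5

With T = 60, supply is qs = 3315.5 + 12p.
At equilibrium qd = qs, so 3953.5 - 10p = 3315.5 + 12p; collecting terms, 638 = 22p and p* = 29.
Substitute back: q* = 3953.5 - 10(29) = 3663.5.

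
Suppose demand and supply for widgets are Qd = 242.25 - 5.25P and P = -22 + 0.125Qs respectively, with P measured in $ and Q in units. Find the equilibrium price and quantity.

P* = 5, Q* = 216

Rewriting in direct form: Qs = 176 + 8P.
Set Qd = Qs: 242.25 - 5.25P = 176 + 8P, so 66.25 = 13.25P and P* = 5.
Substitute back: Q* = 242.25 - 5.25(5) = 216.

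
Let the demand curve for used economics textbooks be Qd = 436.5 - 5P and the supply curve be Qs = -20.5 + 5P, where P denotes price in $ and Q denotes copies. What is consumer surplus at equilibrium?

The market clears where 436.5 - 5P = -20.5 + 5P. Rearranging, 10P = 457, hence P* = 45.7.
Then Q* = 436.5 - 5(45.7) = 208.
Demand choke price (Qd = 0): P = 436.5/5 = 87.3. Consumer surplus = ½ × (87.3 - 45.7) × 208 = 4326.4.

Consumer surplus = 4326.4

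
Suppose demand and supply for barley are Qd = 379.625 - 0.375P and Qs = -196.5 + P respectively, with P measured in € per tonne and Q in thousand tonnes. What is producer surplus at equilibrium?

Set Qd = Qs: 379.625 - 0.375P = -196.5 + P, so 576.125 = 1.375P and P* = 419.
From the demand curve, Q* = 379.625 - 0.375(419) = 222.5.
Supply choke price (Qs = 0): P = 196.5. Producer surplus = ½ × (419 - 196.5) × 222.5 = 24753.125.

Producer surplus = 24753.125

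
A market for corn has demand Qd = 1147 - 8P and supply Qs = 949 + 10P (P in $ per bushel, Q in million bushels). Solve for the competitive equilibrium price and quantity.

P* = 11, Q* = 1059

Set Qd = Qs: 1147 - 8P = 949 + 10P, so 198 = 18P and P* = 11.
Then Q* = 1147 - 8(11) = 1059.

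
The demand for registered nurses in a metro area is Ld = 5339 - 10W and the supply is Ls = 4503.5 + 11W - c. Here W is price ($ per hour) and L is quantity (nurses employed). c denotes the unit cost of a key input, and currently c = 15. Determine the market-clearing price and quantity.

With c = 15, supply is Ls = 4488.5 + 11W.
At equilibrium Ld = Ls, so 5339 - 10W = 4488.5 + 11W; collecting terms, 850.5 = 21W and W* = 40.5.
Plugging W* into demand: L* = 5339 - 10(40.5) = 4934.

W* = 40.5, L* = 4934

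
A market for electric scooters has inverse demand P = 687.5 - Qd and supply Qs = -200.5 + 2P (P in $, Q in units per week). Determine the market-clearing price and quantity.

Rewriting in direct form: Qd = 687.5 - P.
The market clears where 687.5 - P = -200.5 + 2P. Rearranging, 3P = 888, hence P* = 296.
Plugging P* into demand: Q* = 687.5 - 296 = 391.5.

P* = 296, Q* = 391.5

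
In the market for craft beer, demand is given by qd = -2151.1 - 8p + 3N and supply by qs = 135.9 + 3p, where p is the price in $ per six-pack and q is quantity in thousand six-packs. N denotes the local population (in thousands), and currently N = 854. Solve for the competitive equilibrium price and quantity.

p* = 25, q* = 210.9

With N = 854, demand is qd = 410.9 - 8p.
The market clears where 410.9 - 8p = 135.9 + 3p. Rearranging, 11p = 275, hence p* = 25.
Substitute back: q* = 410.9 - 8(25) = 210.9.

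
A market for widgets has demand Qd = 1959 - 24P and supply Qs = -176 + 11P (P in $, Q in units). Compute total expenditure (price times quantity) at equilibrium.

Equating demand and supply, 1959 - 24P = -176 + 11P gives 35P = 2135, so P* = 61.
From the demand curve, Q* = 1959 - 24(61) = 495.
Total expenditure = P* × Q* = 61 × 495 = 30195.

Total expenditure = 30195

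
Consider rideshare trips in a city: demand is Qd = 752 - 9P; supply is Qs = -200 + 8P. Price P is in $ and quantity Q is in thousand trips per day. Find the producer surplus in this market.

Equating demand and supply, 752 - 9P = -200 + 8P gives 17P = 952, so P* = 56.
From the demand curve, Q* = 752 - 9(56) = 248.
Supply choke price (Qs = 0): P = 25. Producer surplus = ½ × (56 - 25) × 248 = 3844.

Producer surplus = 3844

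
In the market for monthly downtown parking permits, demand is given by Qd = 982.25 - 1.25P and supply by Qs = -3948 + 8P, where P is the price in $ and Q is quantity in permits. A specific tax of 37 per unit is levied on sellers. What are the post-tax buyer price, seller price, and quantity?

P_b = 565, P_s = 528, Q = 276

Sellers keep P_s = P_b - 37 per unit, so supply in terms of the buyer price is Qs = -4244 + 8P_b.
Equate demand and the shifted supply: 982.25 - 1.25P_b = -4244 + 8P_b, giving 9.25P_b = 5226.25, so P_b = 565.
Then P_s = 565 - 37 = 528 and Q = 982.25 - 1.25(565) = 276.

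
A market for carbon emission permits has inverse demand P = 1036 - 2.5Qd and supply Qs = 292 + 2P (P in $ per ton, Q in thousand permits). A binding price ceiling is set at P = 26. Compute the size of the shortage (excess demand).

Rewriting in direct form: Qd = 414.4 - 0.4P.
With P fixed at 26, quantity demanded is 404 and quantity supplied is 344.
Shortage = Qd - Qs = 404 - 344 = 60.

Shortage = 60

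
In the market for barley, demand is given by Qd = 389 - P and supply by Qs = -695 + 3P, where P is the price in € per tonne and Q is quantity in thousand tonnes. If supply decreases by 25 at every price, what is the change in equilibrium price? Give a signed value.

Equating demand and supply, 389 - P = -695 + 3P gives 4P = 1084, so P* = 271.
Plugging P* into demand: Q* = 389 - 271 = 118.
After the shift, supply is Qs = -720 + 3P.
Re-solving, 4P = 1109 gives P = 277.25 and Q = 111.75.
ΔP = 277.25 - 271 = 6.25.

ΔP = 6.25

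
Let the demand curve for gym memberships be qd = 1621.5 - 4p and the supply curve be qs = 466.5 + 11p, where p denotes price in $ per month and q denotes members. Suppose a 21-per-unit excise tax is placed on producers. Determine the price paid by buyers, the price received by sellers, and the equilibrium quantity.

Producers keep p_s = p_b - 21 per unit, so supply in terms of the buyer price is qs = 235.5 + 11p_b.
Set qd = qs: 1621.5 - 4p_b = 235.5 + 11p_b, so 1386 = 15p_b and p_b = 92.4.
Then p_s = 92.4 - 21 = 71.4 and q = 1621.5 - 4(92.4) = 1251.9.

p_b = 92.4, p_s = 71.4, q = 1251.9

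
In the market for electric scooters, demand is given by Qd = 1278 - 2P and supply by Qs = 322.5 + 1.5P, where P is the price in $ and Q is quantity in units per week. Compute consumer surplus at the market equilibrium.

Equating demand and supply, 1278 - 2P = 322.5 + 1.5P gives 3.5P = 955.5, so P* = 273.
From the demand curve, Q* = 1278 - 2(273) = 732.
Demand choke price (Qd = 0): P = 1278/2 = 639. Consumer surplus = ½ × (639 - 273) × 732 = 133956.

Consumer surplus = 133956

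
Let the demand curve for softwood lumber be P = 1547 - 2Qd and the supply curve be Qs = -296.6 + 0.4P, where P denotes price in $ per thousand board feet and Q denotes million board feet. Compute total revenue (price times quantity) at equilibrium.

Total revenue = 212831

Inverting to quantity form: Qd = 773.5 - 0.5P.
Equating demand and supply, 773.5 - 0.5P = -296.6 + 0.4P gives 0.9P = 1070.1, so P* = 1189.
Substitute back: Q* = 773.5 - 0.5(1189) = 179.
Total revenue = P* × Q* = 1189 × 179 = 212831.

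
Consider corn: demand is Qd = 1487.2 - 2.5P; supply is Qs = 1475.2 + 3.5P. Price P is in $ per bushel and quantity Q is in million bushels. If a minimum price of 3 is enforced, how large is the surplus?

Surplus = 6

With P fixed at 3, quantity demanded is 1479.7 and quantity supplied is 1485.7.
Surplus = Qs - Qd = 1485.7 - 1479.7 = 6.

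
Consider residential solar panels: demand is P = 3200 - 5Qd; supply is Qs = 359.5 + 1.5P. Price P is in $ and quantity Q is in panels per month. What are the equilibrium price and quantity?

P* = 165, Q* = 607

In direct form, Qd = 640 - 0.2P.
At equilibrium Qd = Qs, so 640 - 0.2P = 359.5 + 1.5P; collecting terms, 280.5 = 1.7P and P* = 165.
Then Q* = 640 - 0.2(165) = 607.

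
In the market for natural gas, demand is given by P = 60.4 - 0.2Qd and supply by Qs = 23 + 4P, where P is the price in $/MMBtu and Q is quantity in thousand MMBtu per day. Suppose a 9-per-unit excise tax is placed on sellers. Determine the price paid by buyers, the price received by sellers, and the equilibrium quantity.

In direct form, Qd = 302 - 5P.
The tax drives a wedge P_b - P_s = 9. Substituting P_s = P_b - 9 into supply: Qs = -13 + 4P_b.
Set Qd = Qs: 302 - 5P_b = -13 + 4P_b, so 315 = 9P_b and P_b = 35.
So P_s = 26 and the quantity traded is Q = 302 - 5(35) = 127.

P_b = 35, P_s = 26, Q = 127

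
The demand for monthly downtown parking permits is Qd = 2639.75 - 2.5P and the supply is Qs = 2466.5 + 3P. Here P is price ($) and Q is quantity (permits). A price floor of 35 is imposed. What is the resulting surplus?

Surplus = 19.25

At P = 35: Qd = 2552.25 and Qs = 2571.5.
Surplus = Qs - Qd = 2571.5 - 2552.25 = 19.25.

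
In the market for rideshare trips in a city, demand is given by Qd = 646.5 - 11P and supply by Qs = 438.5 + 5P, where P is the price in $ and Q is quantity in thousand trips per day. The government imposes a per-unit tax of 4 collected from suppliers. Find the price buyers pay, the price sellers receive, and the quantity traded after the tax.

With a tax of 4 on suppliers, they supply based on the net price P_s = P_b - 4, so Qs = 418.5 + 5P_b.
Equate demand and the shifted supply: 646.5 - 11P_b = 418.5 + 5P_b, giving 16P_b = 228, so P_b = 14.25.
So P_s = 10.25 and the quantity traded is Q = 646.5 - 11(14.25) = 489.75.

P_b = 14.25, P_s = 10.25, Q = 489.75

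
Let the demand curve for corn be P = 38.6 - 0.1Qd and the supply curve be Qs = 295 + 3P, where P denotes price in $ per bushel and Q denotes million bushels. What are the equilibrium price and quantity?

P* = 7, Q* = 316

Rewriting in direct form: Qd = 386 - 10P.
At equilibrium Qd = Qs, so 386 - 10P = 295 + 3P; collecting terms, 91 = 13P and P* = 7.
From the demand curve, Q* = 386 - 10(7) = 316.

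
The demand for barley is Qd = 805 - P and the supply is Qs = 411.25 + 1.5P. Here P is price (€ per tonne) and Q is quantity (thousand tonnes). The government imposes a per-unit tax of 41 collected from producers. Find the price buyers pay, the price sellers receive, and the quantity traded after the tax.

The tax drives a wedge P_b - P_s = 41. Substituting P_s = P_b - 41 into supply: Qs = 349.75 + 1.5P_b.
Equate demand and the shifted supply: 805 - P_b = 349.75 + 1.5P_b, giving 2.5P_b = 455.25, so P_b = 182.1.
So P_s = 141.1 and the quantity traded is Q = 805 - 182.1 = 622.9.

P_b = 182.1, P_s = 141.1, Q = 622.9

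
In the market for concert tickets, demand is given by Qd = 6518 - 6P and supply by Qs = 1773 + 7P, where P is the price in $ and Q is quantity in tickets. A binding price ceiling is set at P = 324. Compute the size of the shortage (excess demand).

Evaluating both curves at the ceiling price 324 gives Qd = 4574, Qs = 4041.
Shortage = Qd - Qs = 4574 - 4041 = 533.

Shortage = 533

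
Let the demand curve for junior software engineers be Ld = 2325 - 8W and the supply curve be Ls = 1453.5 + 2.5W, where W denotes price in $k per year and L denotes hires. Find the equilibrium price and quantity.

Set Ld = Ls: 2325 - 8W = 1453.5 + 2.5W, so 871.5 = 10.5W and W* = 83.
Substitute back: L* = 2325 - 8(83) = 1661.

W* = 83, L* = 1661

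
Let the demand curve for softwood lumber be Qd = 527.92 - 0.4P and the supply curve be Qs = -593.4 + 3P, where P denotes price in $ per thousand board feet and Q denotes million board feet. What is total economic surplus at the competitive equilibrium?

Total surplus = 222156

The market clears where 527.92 - 0.4P = -593.4 + 3P. Rearranging, 3.4P = 1121.32, hence P* = 329.8.
Then Q* = 527.92 - 0.4(329.8) = 396.
Demand choke price = 1319.8; supply choke price = 197.8. CS = ½(1319.8 - 329.8)(396) = 196020; PS = ½(329.8 - 197.8)(396) = 26136. Total surplus = 222156.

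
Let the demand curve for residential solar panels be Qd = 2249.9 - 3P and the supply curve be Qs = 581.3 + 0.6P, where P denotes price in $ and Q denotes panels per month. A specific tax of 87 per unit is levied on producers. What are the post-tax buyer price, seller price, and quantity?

P_b = 478, P_s = 391, Q = 815.9

The tax drives a wedge P_b - P_s = 87. Substituting P_s = P_b - 87 into supply: Qs = 529.1 + 0.6P_b.
Set Qd = Qs: 2249.9 - 3P_b = 529.1 + 0.6P_b, so 1720.8 = 3.6P_b and P_b = 478.
Then P_s = 478 - 87 = 391 and Q = 2249.9 - 3(478) = 815.9.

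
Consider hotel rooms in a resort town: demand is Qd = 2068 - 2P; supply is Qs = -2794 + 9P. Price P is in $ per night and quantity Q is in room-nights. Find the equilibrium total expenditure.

Total expenditure = 523328

The market clears where 2068 - 2P = -2794 + 9P. Rearranging, 11P = 4862, hence P* = 442.
Then Q* = 2068 - 2(442) = 1184.
Total expenditure = P* × Q* = 442 × 1184 = 523328.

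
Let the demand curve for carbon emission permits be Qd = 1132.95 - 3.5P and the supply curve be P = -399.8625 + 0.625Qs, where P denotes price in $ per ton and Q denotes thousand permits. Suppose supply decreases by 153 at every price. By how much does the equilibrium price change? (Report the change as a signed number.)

ΔP = 30

In direct form, Qs = 639.78 + 1.6P.
Equating demand and supply, 1132.95 - 3.5P = 639.78 + 1.6P gives 5.1P = 493.17, so P* = 96.7.
Plugging P* into demand: Q* = 1132.95 - 3.5(96.7) = 794.5.
After the shift, supply is Qs = 486.78 + 1.6P.
Re-solving, 5.1P = 646.17 gives P = 126.7 and Q = 689.5.
ΔP = 126.7 - 96.7 = 30.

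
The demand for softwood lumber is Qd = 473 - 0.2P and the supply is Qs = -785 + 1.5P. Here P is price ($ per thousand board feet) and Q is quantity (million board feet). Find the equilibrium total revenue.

The market clears where 473 - 0.2P = -785 + 1.5P. Rearranging, 1.7P = 1258, hence P* = 740.
Plugging P* into demand: Q* = 473 - 0.2(740) = 325.
Total revenue = P* × Q* = 740 × 325 = 240500.

Total revenue = 240500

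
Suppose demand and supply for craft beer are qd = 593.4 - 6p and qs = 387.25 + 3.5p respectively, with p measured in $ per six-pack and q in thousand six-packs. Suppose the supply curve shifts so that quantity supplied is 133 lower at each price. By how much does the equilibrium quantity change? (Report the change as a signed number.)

Δq = -84

The market clears where 593.4 - 6p = 387.25 + 3.5p. Rearranging, 9.5p = 206.15, hence p* = 21.7.
Plugging p* into demand: q* = 593.4 - 6(21.7) = 463.2.
After the shift, supply is qs = 254.25 + 3.5p.
Re-solving, 9.5p = 339.15 gives p = 35.7 and q = 379.2.
Δq = 379.2 - 463.2 = -84.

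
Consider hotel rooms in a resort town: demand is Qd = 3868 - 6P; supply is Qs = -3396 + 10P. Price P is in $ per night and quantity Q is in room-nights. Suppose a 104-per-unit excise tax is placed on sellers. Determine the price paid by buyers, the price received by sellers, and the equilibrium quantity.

With a tax of 104 on sellers, they supply based on the net price P_s = P_b - 104, so Qs = -4436 + 10P_b.
Equate demand and the shifted supply: 3868 - 6P_b = -4436 + 10P_b, giving 16P_b = 8304, so P_b = 519.
Then P_s = 519 - 104 = 415 and Q = 3868 - 6(519) = 754.

P_b = 519, P_s = 415, Q = 754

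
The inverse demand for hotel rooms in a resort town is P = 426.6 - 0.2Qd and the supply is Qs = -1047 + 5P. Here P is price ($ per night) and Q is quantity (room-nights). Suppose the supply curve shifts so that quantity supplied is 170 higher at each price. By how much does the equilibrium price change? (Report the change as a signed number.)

In direct form, Qd = 2133 - 5P.
Equating demand and supply, 2133 - 5P = -1047 + 5P gives 10P = 3180, so P* = 318.
Substitute back: Q* = 2133 - 5(318) = 543.
After the shift, supply is Qs = -877 + 5P.
Re-solving, 10P = 3010 gives P = 301 and Q = 628.
ΔP = 301 - 318 = -17.

ΔP = -17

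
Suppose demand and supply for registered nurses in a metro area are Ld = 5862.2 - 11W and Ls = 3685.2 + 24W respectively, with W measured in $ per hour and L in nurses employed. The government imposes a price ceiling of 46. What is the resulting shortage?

Shortage = 567

Evaluating both curves at the ceiling price 46 gives Ld = 5356.2, Ls = 4789.2.
Shortage = Ld - Ls = 5356.2 - 4789.2 = 567.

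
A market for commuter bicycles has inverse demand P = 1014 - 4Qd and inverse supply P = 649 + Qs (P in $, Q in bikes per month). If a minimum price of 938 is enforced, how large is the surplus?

Surplus = 270

Rewriting in direct form: Qd = 253.5 - 0.25P and Qs = -649 + P.
With P fixed at 938, quantity demanded is 19 and quantity supplied is 289.
Surplus = Qs - Qd = 289 - 19 = 270.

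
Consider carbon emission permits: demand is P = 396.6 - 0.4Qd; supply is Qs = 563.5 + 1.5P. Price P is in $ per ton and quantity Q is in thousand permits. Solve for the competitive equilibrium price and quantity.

P* = 107, Q* = 724

Inverting to quantity form: Qd = 991.5 - 2.5P.
The market clears where 991.5 - 2.5P = 563.5 + 1.5P. Rearranging, 4P = 428, hence P* = 107.
Plugging P* into demand: Q* = 991.5 - 2.5(107) = 724.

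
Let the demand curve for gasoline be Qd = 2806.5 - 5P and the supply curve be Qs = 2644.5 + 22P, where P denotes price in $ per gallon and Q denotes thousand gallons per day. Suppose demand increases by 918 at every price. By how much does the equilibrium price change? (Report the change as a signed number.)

ΔP = 34

Set Qd = Qs: 2806.5 - 5P = 2644.5 + 22P, so 162 = 27P and P* = 6.
Then Q* = 2806.5 - 5(6) = 2776.5.
After the shift, demand is Qd = 3724.5 - 5P.
New equilibrium: 1080 = 27P, so P = 40 and Q = 3524.5.
ΔP = 40 - 6 = 34.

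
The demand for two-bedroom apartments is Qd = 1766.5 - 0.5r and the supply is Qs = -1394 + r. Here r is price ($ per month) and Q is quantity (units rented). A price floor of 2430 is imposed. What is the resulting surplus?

Evaluating both curves at the floor price 2430 gives Qd = 551.5, Qs = 1036.
Surplus = Qs - Qd = 1036 - 551.5 = 484.5.

Surplus = 484.5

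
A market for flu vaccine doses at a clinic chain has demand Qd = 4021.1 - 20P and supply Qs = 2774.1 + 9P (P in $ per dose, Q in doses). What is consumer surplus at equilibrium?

Consumer surplus = 249813.83025

Equating demand and supply, 4021.1 - 20P = 2774.1 + 9P gives 29P = 1247, so P* = 43.
Then Q* = 4021.1 - 20(43) = 3161.1.
Demand choke price (Qd = 0): P = 4021.1/20 = 201.055. Consumer surplus = ½ × (201.055 - 43) × 3161.1 = 249813.83025.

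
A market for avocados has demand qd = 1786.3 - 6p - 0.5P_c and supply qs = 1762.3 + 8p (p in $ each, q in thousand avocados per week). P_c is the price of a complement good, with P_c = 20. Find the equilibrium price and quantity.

p* = 1, q* = 1770.3

With P_c = 20, demand is qd = 1776.3 - 6p.
At equilibrium qd = qs, so 1776.3 - 6p = 1762.3 + 8p; collecting terms, 14 = 14p and p* = 1.
Plugging p* into demand: q* = 1776.3 - 6(1) = 1770.3.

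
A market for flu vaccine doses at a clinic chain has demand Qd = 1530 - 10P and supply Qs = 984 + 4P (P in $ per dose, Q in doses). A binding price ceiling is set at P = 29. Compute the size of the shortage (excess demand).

Evaluating both curves at the ceiling price 29 gives Qd = 1240, Qs = 1100.
Shortage = Qd - Qs = 1240 - 1100 = 140.

Shortage = 140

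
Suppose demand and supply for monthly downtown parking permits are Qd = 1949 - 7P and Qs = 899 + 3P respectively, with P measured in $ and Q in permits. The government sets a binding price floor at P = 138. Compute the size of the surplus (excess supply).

With P fixed at 138, quantity demanded is 983 and quantity supplied is 1313.
Surplus = Qs - Qd = 1313 - 983 = 330.

Surplus = 330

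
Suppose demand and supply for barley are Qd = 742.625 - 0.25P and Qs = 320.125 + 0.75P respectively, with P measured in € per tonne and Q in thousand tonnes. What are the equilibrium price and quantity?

P* = 422.5, Q* = 637

Equating demand and supply, 742.625 - 0.25P = 320.125 + 0.75P gives P = 422.5, so P* = 422.5.
Substitute back: Q* = 742.625 - 0.25(422.5) = 637.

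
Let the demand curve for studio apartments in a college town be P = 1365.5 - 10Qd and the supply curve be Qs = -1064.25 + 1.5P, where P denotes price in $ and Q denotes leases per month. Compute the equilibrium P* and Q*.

P* = 750.5, Q* = 61.5

Inverting to quantity form: Qd = 136.55 - 0.1P.
Equating demand and supply, 136.55 - 0.1P = -1064.25 + 1.5P gives 1.6P = 1200.8, so P* = 750.5.
From the demand curve, Q* = 136.55 - 0.1(750.5) = 61.5.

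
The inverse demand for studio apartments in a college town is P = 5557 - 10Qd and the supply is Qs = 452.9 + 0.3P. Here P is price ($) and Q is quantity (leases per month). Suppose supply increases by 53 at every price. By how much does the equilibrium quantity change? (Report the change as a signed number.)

Solving each curve for Q: Qd = 555.7 - 0.1P.
Set Qd = Qs: 555.7 - 0.1P = 452.9 + 0.3P, so 102.8 = 0.4P and P* = 257.
Substitute back: Q* = 555.7 - 0.1(257) = 530.
After the shift, supply is Qs = 505.9 + 0.3P.
The new intersection has 49.8 = 0.4P, i.e. P = 124.5, Q = 543.25.
ΔQ = 543.25 - 530 = 13.25.

ΔQ = 13.25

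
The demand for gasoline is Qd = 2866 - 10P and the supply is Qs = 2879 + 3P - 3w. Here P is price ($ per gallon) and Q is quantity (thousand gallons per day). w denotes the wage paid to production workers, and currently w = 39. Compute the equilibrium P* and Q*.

P* = 8, Q* = 2786

With w = 39, supply is Qs = 2762 + 3P.
Set Qd = Qs: 2866 - 10P = 2762 + 3P, so 104 = 13P and P* = 8.
Substitute back: Q* = 2866 - 10(8) = 2786.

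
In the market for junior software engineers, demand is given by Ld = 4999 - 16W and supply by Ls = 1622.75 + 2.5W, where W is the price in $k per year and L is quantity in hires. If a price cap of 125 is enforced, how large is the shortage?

Shortage = 1063.75

With W fixed at 125, quantity demanded is 2999 and quantity supplied is 1935.25.
Shortage = Ld - Ls = 2999 - 1935.25 = 1063.75.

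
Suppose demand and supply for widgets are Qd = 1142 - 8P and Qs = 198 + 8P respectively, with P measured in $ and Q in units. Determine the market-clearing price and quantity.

P* = 59, Q* = 670

At equilibrium Qd = Qs, so 1142 - 8P = 198 + 8P; collecting terms, 944 = 16P and P* = 59.
From the demand curve, Q* = 1142 - 8(59) = 670.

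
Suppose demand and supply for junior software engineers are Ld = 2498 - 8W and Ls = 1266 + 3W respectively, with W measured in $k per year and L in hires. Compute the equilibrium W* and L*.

Set Ld = Ls: 2498 - 8W = 1266 + 3W, so 1232 = 11W and W* = 112.
From the demand curve, L* = 2498 - 8(112) = 1602.

W* = 112, L* = 1602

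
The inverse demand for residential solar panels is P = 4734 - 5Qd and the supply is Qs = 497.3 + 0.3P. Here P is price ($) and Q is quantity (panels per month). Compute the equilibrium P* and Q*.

P* = 899, Q* = 767

Rewriting in direct form: Qd = 946.8 - 0.2P.
The market clears where 946.8 - 0.2P = 497.3 + 0.3P. Rearranging, 0.5P = 449.5, hence P* = 899.
Plugging P* into demand: Q* = 946.8 - 0.2(899) = 767.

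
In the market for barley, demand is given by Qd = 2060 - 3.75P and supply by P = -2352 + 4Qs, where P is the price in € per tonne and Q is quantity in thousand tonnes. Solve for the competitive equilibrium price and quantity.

P* = 368, Q* = 680

Solving each curve for Q: Qs = 588 + 0.25P.
The market clears where 2060 - 3.75P = 588 + 0.25P. Rearranging, 4P = 1472, hence P* = 368.
Then Q* = 2060 - 3.75(368) = 680.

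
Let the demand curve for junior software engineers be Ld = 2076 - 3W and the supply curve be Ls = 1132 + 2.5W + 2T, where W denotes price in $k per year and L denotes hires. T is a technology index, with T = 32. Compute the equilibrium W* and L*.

W* = 160, L* = 1596

With T = 32, supply is Ls = 1196 + 2.5W.
Set Ld = Ls: 2076 - 3W = 1196 + 2.5W, so 880 = 5.5W and W* = 160.
Then L* = 2076 - 3(160) = 1596.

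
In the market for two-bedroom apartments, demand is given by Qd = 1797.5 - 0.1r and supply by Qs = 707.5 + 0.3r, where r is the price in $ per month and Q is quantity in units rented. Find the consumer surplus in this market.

Equating demand and supply, 1797.5 - 0.1r = 707.5 + 0.3r gives 0.4r = 1090, so r* = 2725.
Substitute back: Q* = 1797.5 - 0.1(2725) = 1525.
Demand choke price (Qd = 0): r = 1797.5/0.1 = 17975. Consumer surplus = ½ × (17975 - 2725) × 1525 = 11628125.

Consumer surplus = 11628125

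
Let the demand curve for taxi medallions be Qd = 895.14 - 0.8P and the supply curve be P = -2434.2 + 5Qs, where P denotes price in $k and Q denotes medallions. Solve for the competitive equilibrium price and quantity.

Rewriting in direct form: Qs = 486.84 + 0.2P.
Equating demand and supply, 895.14 - 0.8P = 486.84 + 0.2P gives P = 408.3, so P* = 408.3.
Then Q* = 895.14 - 0.8(408.3) = 568.5.

P* = 408.3, Q* = 568.5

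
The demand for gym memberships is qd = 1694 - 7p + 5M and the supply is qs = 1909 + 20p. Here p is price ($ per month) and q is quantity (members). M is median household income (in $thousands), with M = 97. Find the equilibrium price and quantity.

With M = 97, demand is qd = 2179 - 7p.
Set qd = qs: 2179 - 7p = 1909 + 20p, so 270 = 27p and p* = 10.
From the demand curve, q* = 2179 - 7(10) = 2109.

p* = 10, q* = 2109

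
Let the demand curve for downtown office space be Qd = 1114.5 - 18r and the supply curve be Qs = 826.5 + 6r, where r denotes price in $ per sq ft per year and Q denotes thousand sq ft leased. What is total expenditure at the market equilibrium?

Set Qd = Qs: 1114.5 - 18r = 826.5 + 6r, so 288 = 24r and r* = 12.
From the demand curve, Q* = 1114.5 - 18(12) = 898.5.
Total expenditure = r* × Q* = 12 × 898.5 = 10782.

Total expenditure = 10782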